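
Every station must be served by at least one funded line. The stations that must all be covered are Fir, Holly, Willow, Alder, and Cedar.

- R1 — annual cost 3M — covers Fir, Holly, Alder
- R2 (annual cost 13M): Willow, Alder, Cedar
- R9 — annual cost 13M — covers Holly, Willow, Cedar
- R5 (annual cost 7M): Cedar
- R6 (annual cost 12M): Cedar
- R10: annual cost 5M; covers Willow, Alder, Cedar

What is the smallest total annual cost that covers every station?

8

Choose R1 and R10: together they cover Fir, Holly, Willow, Alder, Cedar — every station.
Total annual cost: 3 + 5 = 8.
No cover costs less than 8.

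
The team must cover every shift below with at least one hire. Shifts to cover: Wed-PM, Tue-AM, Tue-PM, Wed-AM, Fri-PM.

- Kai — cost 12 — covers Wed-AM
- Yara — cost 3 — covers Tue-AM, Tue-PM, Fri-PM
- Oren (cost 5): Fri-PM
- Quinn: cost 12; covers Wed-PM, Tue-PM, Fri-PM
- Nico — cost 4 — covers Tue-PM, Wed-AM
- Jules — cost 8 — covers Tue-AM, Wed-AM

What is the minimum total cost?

19

Choose Yara, Quinn, and Nico: together they cover Wed-PM, Tue-AM, Tue-PM, Wed-AM, Fri-PM — every shift.
Total cost: 3 + 12 + 4 = 19.
No cover costs less than 19.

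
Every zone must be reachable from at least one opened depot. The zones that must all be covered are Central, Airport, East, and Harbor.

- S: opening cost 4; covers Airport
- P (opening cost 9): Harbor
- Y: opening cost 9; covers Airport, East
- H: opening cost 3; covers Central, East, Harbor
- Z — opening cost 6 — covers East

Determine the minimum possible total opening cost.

Choose S and H: together they cover Central, Airport, East, Harbor — every zone.
Total opening cost: 4 + 3 = 7.
No cover costs less than 7.

7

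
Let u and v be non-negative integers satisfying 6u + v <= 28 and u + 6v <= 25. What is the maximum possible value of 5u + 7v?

41

The continuous relaxation peaks at (4.09, 3.49) with value 44.83; rounding to a feasible lattice point costs some objective.
(u,v)=(4,3) is feasible, giving 41.
(u,v)=(3,3) is feasible, giving 36.
(u,v)=(4,2) is feasible, giving 34.
No feasible integer point exceeds 41.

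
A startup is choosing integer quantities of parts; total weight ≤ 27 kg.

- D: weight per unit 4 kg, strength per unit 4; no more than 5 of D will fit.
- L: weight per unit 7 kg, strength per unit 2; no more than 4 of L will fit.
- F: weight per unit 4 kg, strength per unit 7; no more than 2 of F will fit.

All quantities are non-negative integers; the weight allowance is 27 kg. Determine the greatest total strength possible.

F has the best ratio (7/4); taking only F gives at most 2×7 = 14 (stopped by the supply cap of 2).
Mixing does better — 4×D and 2×F: weight 24 ≤ 27, strength 4·4 + 2·7 = 30.

30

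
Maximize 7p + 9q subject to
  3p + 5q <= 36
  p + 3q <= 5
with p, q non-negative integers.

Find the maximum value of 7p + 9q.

35

(p,q)=(5,0): 3·5+5·0=15≤36, 1·5+3·0=5≤5, objective 35.
(p,q)=(4,0): 3·4+5·0=12≤36, 1·4+3·0=4≤5, objective 28.
The best lattice point is (5,0), giving 35.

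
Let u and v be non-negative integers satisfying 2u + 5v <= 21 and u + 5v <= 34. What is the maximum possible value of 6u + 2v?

60

The continuous relaxation peaks at (10.5, 0) with value 63.00; rounding to a feasible lattice point costs some objective.
(u,v)=(10,0) is feasible, giving 60.
(u,v)=(9,0) is feasible, giving 54.
The best lattice point is (10,0), giving 60.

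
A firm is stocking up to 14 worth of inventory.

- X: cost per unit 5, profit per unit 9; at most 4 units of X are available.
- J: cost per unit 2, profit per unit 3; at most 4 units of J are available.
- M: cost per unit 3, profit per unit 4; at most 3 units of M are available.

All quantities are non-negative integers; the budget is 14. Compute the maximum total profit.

Take 2×X and 2×J: cost 14 ≤ 14, profit 2·9 + 2·3 = 24.
No other integer combination yields more.

24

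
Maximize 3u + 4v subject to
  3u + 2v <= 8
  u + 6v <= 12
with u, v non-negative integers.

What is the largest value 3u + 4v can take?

(u,v)=(2,1): 3·2+2·1=8≤8, 1·2+6·1=8≤12, objective 10.
(u,v)=(0,2): 3·0+2·2=4≤8, 1·0+6·2=12≤12, objective 8.
(u,v)=(1,1): 3·1+2·1=5≤8, 1·1+6·1=7≤12, objective 7.
No feasible integer point exceeds 10.

10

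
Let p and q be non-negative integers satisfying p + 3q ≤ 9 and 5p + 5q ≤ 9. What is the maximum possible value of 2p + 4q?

4

(p,q)=(0,1) is feasible, giving 4.
(p,q)=(1,0) is feasible, giving 2.
(p,q)=(0,0) is feasible, giving 0.
Maximum is 4 at (p,q)=(0,1).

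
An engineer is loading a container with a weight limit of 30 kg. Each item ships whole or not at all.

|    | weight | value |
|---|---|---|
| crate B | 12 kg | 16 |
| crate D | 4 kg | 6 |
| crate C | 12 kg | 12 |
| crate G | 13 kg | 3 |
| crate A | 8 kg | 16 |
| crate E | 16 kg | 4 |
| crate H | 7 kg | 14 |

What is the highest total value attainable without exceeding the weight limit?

Allowing fractional choices, the relaxed optimum would be about 50.7, but items are indivisible.
crate C + crate A + crate H: weight 12 + 8 + 7 = 27 ≤ 30, value 12 + 16 + 14 = 42.
crate B + crate A + crate H: weight 12 + 8 + 7 = 27 ≤ 30, value 16 + 16 + 14 = 46.
crate B + crate D + crate A: weight 12 + 4 + 8 = 24 ≤ 30, value 16 + 6 + 16 = 38.
Best is crate B, crate A, and crate H with total value 46.

46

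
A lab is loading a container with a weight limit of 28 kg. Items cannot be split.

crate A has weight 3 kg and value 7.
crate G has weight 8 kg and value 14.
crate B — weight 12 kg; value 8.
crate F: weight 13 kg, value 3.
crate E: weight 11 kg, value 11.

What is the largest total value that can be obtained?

32

This is a 0-1 knapsack instance.
Allowing fractional choices, the relaxed optimum would be about 36.0, but items are indivisible.
crate A + crate G + crate B: weight 3 + 8 + 12 = 23 ≤ 28, value 7 + 14 + 8 = 29.
crate A + crate G + crate E: weight 3 + 8 + 11 = 22 ≤ 28, value 7 + 14 + 11 = 32.
Best is crate A, crate G, and crate E with total value 32.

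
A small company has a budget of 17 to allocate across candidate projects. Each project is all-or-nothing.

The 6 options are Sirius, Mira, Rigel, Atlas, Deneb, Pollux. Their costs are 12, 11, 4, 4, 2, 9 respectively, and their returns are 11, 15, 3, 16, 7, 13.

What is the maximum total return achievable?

Allowing fractional choices, the relaxed optimum would be about 38.7, but projects are indivisible.
Atlas + Deneb + Pollux: cost 4 + 2 + 9 = 15 ≤ 17, return 16 + 7 + 13 = 36.
Mira + Atlas + Deneb: cost 11 + 4 + 2 = 17 ≤ 17, return 15 + 16 + 7 = 38.
Rigel + Atlas + Pollux: cost 4 + 4 + 9 = 17 ≤ 17, return 3 + 16 + 13 = 32.
Best is Mira, Atlas, and Deneb with total return 38.

38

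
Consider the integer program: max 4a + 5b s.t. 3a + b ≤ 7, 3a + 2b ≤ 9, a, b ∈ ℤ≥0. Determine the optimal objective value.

(a,b)=(0,4): 3·0+1·4=4≤7, 3·0+2·4=8≤9, objective 20.
(a,b)=(1,3): 3·1+1·3=6≤7, 3·1+2·3=9≤9, objective 19.
(a,b)=(0,3): 3·0+1·3=3≤7, 3·0+2·3=6≤9, objective 15.
The best lattice point is (0,4), giving 20.

20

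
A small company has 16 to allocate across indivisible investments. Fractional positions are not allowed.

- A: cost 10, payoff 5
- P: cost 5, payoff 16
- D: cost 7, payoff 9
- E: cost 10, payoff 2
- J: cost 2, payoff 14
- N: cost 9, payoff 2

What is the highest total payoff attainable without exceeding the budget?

Allowing fractional choices, the relaxed optimum would be about 40.0, but investments are indivisible.
P + D + J: cost 5 + 7 + 2 = 14 ≤ 16, payoff 16 + 9 + 14 = 39.
P + J + N: cost 5 + 2 + 9 = 16 ≤ 16, payoff 16 + 14 + 2 = 32.
Best is P, D, and J with total payoff 39.

39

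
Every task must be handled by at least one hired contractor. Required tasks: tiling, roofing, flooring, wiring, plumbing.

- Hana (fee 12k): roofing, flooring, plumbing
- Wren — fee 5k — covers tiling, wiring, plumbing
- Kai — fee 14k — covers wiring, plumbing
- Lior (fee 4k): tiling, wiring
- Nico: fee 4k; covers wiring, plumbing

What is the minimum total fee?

Choose Hana and Lior: together they cover tiling, roofing, flooring, wiring, plumbing — every task.
Total fee: 12 + 4 = 16.

16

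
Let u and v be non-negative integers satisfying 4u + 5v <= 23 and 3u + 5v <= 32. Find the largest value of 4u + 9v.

Relaxing integrality, the LP optimum is 41.40 at (u,v) = (0, 4.6), which is not an integer point.
(u,v)=(0,4): 4·0+5·4=20≤23, 3·0+5·4=20≤32, objective 36.
(u,v)=(1,3): 4·1+5·3=19≤23, 3·1+5·3=18≤32, objective 31.
The best lattice point is (0,4), giving 36.

36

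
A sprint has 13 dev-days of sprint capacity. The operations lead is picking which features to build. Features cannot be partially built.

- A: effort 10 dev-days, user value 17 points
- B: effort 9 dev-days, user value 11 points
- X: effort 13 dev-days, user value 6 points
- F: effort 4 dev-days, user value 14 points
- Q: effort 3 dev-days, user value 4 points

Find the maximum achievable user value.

Take B and F: effort 9 + 4 = 13 ≤ 13, user value 11 + 14 = 25.
No other feasible combination does better.

25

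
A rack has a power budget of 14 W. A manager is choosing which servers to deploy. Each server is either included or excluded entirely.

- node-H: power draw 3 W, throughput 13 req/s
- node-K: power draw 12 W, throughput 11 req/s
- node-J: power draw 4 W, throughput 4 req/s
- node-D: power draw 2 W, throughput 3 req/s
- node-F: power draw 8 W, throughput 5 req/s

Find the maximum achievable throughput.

21

node-H + node-F: power draw 3 + 8 = 11 ≤ 14, throughput 13 + 5 = 18.
node-H + node-J + node-D: power draw 3 + 4 + 2 = 9 ≤ 14, throughput 13 + 4 + 3 = 20.
node-H + node-D + node-F: power draw 3 + 2 + 8 = 13 ≤ 14, throughput 13 + 3 + 5 = 21.
Best is node-H, node-D, and node-F with total throughput 21.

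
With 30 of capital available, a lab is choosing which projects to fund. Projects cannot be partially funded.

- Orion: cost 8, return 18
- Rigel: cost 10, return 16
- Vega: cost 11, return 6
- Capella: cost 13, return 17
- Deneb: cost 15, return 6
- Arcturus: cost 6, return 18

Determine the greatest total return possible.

This is a 0-1 knapsack instance.
Rigel + Capella + Arcturus: cost 10 + 13 + 6 = 29 ≤ 30, return 16 + 17 + 18 = 51.
Orion + Rigel + Arcturus: cost 8 + 10 + 6 = 24 ≤ 30, return 18 + 16 + 18 = 52.
Orion + Capella + Arcturus: cost 8 + 13 + 6 = 27 ≤ 30, return 18 + 17 + 18 = 53.
Best is Orion, Capella, and Arcturus with total return 53.

53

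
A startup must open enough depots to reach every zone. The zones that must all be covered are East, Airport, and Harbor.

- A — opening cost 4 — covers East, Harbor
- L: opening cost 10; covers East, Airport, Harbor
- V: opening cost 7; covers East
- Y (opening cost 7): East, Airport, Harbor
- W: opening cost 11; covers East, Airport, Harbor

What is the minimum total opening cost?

7

The greedy cost-per-new-zone heuristic would pick A and Y for 11, but a cheaper cover exists.
Y alone covers East, Airport, Harbor — every zone.
Total opening cost: 7.
No cover costs less than 7.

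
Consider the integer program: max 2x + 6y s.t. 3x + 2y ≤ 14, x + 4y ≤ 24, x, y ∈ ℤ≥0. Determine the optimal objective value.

36

(x,y)=(0,6): 3·0+2·6=12≤14, 1·0+4·6=24≤24, objective 36.
(x,y)=(1,5): 3·1+2·5=13≤14, 1·1+4·5=21≤24, objective 32.
(x,y)=(0,5): 3·0+2·5=10≤14, 1·0+4·5=20≤24, objective 30.
Maximum is 36 at (x,y)=(0,6).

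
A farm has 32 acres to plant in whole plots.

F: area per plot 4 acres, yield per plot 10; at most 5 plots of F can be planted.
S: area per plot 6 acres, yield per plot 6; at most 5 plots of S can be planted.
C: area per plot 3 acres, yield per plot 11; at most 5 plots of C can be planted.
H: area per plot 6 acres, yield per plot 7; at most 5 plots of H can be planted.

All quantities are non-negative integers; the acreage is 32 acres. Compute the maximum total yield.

C has the best ratio (11/3); taking only C gives at most 5×11 = 55 (stopped by the supply cap of 5).
Mixing does better — 4×F and 5×C: area 31 ≤ 32, yield 4·10 + 5·11 = 95.

95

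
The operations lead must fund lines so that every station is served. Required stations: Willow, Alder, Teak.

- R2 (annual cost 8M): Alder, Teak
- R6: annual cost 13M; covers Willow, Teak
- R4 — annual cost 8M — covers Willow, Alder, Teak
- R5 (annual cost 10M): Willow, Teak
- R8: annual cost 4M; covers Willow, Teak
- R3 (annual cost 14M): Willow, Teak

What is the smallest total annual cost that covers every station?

8

R4 alone covers Willow, Alder, Teak — every station.
Total annual cost: 8.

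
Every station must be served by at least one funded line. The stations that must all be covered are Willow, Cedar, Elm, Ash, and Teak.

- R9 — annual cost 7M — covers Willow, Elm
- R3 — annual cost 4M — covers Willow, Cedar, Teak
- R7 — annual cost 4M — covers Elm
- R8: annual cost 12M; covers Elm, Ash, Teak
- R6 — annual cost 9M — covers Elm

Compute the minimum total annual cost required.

16

Choose R3 and R8: together they cover Willow, Cedar, Elm, Ash, Teak — every station.
Total annual cost: 4 + 12 = 16.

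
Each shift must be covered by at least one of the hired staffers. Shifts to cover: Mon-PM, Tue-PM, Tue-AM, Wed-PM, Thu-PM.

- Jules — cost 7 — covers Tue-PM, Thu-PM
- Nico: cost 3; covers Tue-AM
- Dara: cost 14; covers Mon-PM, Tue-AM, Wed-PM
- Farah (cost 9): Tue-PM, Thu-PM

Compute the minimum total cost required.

21

This is a weighted set-cover instance.
The greedy cost-per-new-shift heuristic would pick Nico, Jules, and Dara for 24, but a cheaper cover exists.
Choose Jules and Dara: together they cover Mon-PM, Tue-PM, Tue-AM, Wed-PM, Thu-PM — every shift.
Total cost: 7 + 14 = 21.
No cover costs less than 21.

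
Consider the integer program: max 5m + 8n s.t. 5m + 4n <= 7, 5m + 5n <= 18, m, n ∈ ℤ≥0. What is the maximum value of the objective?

8

(m,n)=(0,1) is feasible, giving 8.
(m,n)=(1,0) is feasible, giving 5.
(m,n)=(0,0) is feasible, giving 0.
Maximum is 8 at (m,n)=(0,1).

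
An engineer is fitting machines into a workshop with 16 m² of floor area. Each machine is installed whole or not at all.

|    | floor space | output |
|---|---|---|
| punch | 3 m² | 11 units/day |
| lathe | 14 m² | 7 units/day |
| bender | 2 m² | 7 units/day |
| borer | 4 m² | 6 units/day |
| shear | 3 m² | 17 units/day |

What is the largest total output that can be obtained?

Allowing fractional choices, the relaxed optimum would be about 43.0, but machines are indivisible.
punch + bender + shear: floor space 3 + 2 + 3 = 8 ≤ 16, output 11 + 7 + 17 = 35.
punch + borer + shear: floor space 3 + 4 + 3 = 10 ≤ 16, output 11 + 6 + 17 = 34.
punch + bender + borer + shear: floor space 3 + 2 + 4 + 3 = 12 ≤ 16, output 11 + 7 + 6 + 17 = 41.
Best is punch, bender, borer, and shear with total output 41.

41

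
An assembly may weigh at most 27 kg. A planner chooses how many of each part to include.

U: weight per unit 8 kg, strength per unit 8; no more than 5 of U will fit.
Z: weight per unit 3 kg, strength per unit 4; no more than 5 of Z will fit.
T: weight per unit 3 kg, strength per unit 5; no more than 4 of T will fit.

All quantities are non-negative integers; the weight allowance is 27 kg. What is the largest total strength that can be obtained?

40

This is a bounded integer knapsack.
4×Z and 4×T: weight 24 ≤ 27, strength 4·4 + 4·5 = 36.
5×Z and 4×T: weight 27 ≤ 27, strength 5·4 + 4·5 = 40.
Best is 40.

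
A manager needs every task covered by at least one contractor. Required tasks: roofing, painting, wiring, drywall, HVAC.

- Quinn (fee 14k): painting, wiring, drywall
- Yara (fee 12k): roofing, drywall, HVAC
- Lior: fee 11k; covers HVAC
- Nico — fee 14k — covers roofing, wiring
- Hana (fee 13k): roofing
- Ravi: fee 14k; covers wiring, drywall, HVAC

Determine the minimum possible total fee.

26

Choose Quinn and Yara: together they cover roofing, painting, wiring, drywall, HVAC — every task.
Total fee: 14 + 12 = 26.
No cover costs less than 26.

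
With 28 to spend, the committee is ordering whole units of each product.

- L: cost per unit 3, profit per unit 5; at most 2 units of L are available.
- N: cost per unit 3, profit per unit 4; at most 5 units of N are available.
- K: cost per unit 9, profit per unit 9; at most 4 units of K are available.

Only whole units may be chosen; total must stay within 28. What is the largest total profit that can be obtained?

2×L, 4×N, and 1×K: cost 27 ≤ 28, profit 2·5 + 4·4 + 1·9 = 35.
1×L, 5×N, and 1×K: cost 27 ≤ 28, profit 1·5 + 5·4 + 1·9 = 34.
Best is 35.

35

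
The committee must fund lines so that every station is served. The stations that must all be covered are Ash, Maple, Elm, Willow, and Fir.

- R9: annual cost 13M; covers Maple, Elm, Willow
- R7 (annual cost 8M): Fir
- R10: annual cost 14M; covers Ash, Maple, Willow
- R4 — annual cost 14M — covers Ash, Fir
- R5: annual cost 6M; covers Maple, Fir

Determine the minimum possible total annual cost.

27

The greedy cost-per-new-station heuristic would pick R5, R9, and R10 for 33, but a cheaper cover exists.
Choose R9 and R4: together they cover Ash, Maple, Elm, Willow, Fir — every station.
Total annual cost: 13 + 14 = 27.
No cover costs less than 27.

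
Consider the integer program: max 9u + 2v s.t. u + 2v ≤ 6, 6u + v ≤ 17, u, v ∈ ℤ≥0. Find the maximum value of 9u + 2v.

Relaxing integrality, the LP optimum is 26.36 at (u,v) = (2.55, 1.73), which is not an integer point.
(u,v)=(2,2): 1·2+2·2=6≤6, 6·2+1·2=14≤17, objective 22.
(u,v)=(2,1): 1·2+2·1=4≤6, 6·2+1·1=13≤17, objective 20.
(u,v)=(2,0): 1·2+2·0=2≤6, 6·2+1·0=12≤17, objective 18.
Maximum is 22 at (u,v)=(2,2).

22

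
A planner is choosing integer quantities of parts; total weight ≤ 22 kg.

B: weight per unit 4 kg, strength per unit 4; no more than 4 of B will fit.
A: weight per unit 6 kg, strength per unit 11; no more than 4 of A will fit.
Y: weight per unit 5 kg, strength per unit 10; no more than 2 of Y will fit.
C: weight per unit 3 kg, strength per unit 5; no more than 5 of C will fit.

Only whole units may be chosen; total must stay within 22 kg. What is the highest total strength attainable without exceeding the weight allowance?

Take 2×A and 2×Y: weight 22 ≤ 22, strength 2·11 + 2·10 = 42.
Y has the best ratio (10/5) and is taken to its limit of 2; remaining capacity is filled optimally with the others.

42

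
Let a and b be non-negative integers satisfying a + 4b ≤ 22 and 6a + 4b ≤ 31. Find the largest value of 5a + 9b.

The continuous relaxation peaks at (1.8, 5.05) with value 54.45; rounding to a feasible lattice point costs some objective.
(a,b)=(1,5): 1·1+4·5=21≤22, 6·1+4·5=26≤31, objective 50.
(a,b)=(2,4): 1·2+4·4=18≤22, 6·2+4·4=28≤31, objective 46.
No feasible integer point exceeds 50.

50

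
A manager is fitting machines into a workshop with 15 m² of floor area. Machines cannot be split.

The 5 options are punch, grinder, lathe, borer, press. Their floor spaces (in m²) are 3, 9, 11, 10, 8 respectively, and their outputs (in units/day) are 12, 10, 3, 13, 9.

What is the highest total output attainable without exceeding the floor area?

Take punch and borer: floor space 3 + 10 = 13 ≤ 15, output 12 + 13 = 25.
No other feasible combination does better.

25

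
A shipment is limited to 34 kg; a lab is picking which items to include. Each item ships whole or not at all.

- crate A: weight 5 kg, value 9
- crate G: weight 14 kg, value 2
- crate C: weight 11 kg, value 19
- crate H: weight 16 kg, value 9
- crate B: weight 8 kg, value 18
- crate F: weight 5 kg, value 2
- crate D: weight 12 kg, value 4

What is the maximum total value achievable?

Allowing fractional choices, the relaxed optimum would be about 51.6, but items are indivisible.
crate A + crate C + crate B: weight 5 + 11 + 8 = 24 ≤ 34, value 9 + 19 + 18 = 46.
crate A + crate C + crate B + crate F: weight 5 + 11 + 8 + 5 = 29 ≤ 34, value 9 + 19 + 18 + 2 = 48.
Best is crate A, crate C, crate B, and crate F with total value 48.

48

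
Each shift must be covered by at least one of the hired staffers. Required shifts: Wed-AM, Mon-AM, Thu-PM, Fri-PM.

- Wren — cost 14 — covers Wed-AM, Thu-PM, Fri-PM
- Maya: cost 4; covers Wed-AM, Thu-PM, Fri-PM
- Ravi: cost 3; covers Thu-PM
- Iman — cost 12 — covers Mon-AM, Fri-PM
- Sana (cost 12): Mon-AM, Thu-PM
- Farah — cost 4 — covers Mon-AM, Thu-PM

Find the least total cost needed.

8

This is a weighted set-cover instance.
Choose Maya and Farah: together they cover Wed-AM, Mon-AM, Thu-PM, Fri-PM — every shift.
Total cost: 4 + 4 = 8.
No cover costs less than 8.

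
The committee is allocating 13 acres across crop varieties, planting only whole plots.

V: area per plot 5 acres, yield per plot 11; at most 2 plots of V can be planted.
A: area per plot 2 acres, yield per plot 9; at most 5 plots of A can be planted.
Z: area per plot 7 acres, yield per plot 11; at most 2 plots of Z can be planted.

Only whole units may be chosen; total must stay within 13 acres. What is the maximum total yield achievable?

47

A has the best ratio (9/2); taking only A gives at most 5×9 = 45 (stopped by the supply cap of 5).
Mixing does better — 1×V and 4×A: area 13 ≤ 13, yield 1·11 + 4·9 = 47.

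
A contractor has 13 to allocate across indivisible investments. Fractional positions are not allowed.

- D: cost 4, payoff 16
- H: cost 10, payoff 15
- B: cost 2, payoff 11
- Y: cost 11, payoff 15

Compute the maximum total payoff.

27

Allowing fractional choices, the relaxed optimum would be about 37.5, but investments are indivisible.
D + B: cost 4 + 2 = 6 ≤ 13, payoff 16 + 11 = 27.
B + Y: cost 2 + 11 = 13 ≤ 13, payoff 11 + 15 = 26.
H + B: cost 10 + 2 = 12 ≤ 13, payoff 15 + 11 = 26.
Best is D and B with total payoff 27.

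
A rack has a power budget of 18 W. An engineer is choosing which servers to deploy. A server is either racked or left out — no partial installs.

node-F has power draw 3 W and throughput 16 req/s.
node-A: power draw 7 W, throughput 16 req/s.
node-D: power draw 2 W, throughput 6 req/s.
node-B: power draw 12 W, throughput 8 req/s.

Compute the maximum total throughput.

38

Take node-F, node-A, and node-D: power draw 3 + 7 + 2 = 12 ≤ 18, throughput 16 + 16 + 6 = 38.
No other feasible combination does better.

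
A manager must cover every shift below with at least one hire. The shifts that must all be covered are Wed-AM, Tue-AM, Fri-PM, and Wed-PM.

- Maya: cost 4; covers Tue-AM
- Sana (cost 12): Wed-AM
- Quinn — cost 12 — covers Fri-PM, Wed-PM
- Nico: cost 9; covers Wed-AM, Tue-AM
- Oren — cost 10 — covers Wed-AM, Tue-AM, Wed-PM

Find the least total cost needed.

This is an integer covering problem.
The greedy cost-per-new-shift heuristic would pick Oren and Quinn for 22, but a cheaper cover exists.
Choose Quinn and Nico: together they cover Wed-AM, Tue-AM, Fri-PM, Wed-PM — every shift.
Total cost: 12 + 9 = 21.
No cover costs less than 21.

21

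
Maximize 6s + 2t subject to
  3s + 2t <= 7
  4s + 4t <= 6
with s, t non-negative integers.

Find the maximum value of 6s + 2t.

The continuous relaxation peaks at (1.5, 0) with value 9.00; rounding to a feasible lattice point costs some objective.
(s,t)=(1,0): 3·1+2·0=3≤7, 4·1+4·0=4≤6, objective 6.
(s,t)=(0,1): 3·0+2·1=2≤7, 4·0+4·1=4≤6, objective 2.
(s,t)=(0,0): 3·0+2·0=0≤7, 4·0+4·0=0≤6, objective 0.
The best lattice point is (1,0), giving 6.

6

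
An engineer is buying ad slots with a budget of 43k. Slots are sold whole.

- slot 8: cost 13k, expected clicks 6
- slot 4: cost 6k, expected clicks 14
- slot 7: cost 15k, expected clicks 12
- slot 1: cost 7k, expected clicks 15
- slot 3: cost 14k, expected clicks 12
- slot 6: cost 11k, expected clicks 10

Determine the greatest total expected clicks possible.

53

This is an integer program with binary decision variables.
slot 4 + slot 7 + slot 1 + slot 3: cost 6 + 15 + 7 + 14 = 42 ≤ 43, expected clicks 14 + 12 + 15 + 12 = 53.
slot 4 + slot 1 + slot 3 + slot 6: cost 6 + 7 + 14 + 11 = 38 ≤ 43, expected clicks 14 + 15 + 12 + 10 = 51.
Best is slot 4, slot 7, slot 1, and slot 3 with total expected clicks 53.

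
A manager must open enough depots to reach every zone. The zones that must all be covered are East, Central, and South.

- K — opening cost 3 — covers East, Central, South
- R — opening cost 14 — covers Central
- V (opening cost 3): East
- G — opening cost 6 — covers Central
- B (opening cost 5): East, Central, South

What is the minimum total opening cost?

This is an integer covering problem.
K alone covers East, Central, South — every zone.
Total opening cost: 3.
No cover costs less than 3.

3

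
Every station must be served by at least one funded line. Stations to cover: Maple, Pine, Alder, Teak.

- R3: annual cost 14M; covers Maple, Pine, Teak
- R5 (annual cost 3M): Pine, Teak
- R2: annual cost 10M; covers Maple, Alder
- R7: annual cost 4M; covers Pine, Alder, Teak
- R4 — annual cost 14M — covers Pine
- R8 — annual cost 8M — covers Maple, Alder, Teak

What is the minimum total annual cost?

11

Choose R5 and R8: together they cover Maple, Pine, Alder, Teak — every station.
Total annual cost: 3 + 8 = 11.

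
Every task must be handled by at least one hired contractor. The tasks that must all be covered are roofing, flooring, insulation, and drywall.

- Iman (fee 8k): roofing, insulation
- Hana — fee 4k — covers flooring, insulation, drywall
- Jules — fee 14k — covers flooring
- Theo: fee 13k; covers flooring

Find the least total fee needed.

This is an integer covering problem.
Choose Iman and Hana: together they cover roofing, flooring, insulation, drywall — every task.
Total fee: 8 + 4 = 12.
No cover costs less than 12.

12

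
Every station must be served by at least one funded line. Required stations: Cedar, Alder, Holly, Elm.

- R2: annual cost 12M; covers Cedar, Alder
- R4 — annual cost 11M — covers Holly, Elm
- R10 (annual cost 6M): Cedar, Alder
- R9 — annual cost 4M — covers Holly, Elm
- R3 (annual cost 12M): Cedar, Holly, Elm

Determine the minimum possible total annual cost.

Choose R10 and R9: together they cover Cedar, Alder, Holly, Elm — every station.
Total annual cost: 6 + 4 = 10.
No cover costs less than 10.

10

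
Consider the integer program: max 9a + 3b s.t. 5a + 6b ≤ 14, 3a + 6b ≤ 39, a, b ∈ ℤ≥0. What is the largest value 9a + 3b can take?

Relaxing integrality, the LP optimum is 25.20 at (a,b) = (2.8, 0), which is not an integer point.
(a,b)=(2,0): 5·2+6·0=10≤14, 3·2+6·0=6≤39, objective 18.
(a,b)=(1,1): 5·1+6·1=11≤14, 3·1+6·1=9≤39, objective 12.
(a,b)=(1,0): 5·1+6·0=5≤14, 3·1+6·0=3≤39, objective 9.
The best lattice point is (2,0), giving 18.

18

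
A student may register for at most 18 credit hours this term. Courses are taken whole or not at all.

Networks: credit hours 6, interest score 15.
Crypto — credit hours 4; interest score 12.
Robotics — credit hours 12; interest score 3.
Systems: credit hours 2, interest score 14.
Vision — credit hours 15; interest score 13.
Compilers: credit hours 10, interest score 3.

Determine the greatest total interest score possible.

41

Allowing fractional choices, the relaxed optimum would be about 46.2, but courses are indivisible.
Networks + Crypto + Systems: credit hours 6 + 4 + 2 = 12 ≤ 18, interest score 15 + 12 + 14 = 41.
Networks + Systems + Compilers: credit hours 6 + 2 + 10 = 18 ≤ 18, interest score 15 + 14 + 3 = 32.
Best is Networks, Crypto, and Systems with total interest score 41.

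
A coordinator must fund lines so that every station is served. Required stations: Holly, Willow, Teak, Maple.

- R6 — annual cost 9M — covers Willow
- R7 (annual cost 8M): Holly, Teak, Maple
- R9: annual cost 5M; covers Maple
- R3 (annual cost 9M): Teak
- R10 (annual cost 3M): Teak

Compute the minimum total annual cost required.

17

Choose R6 and R7: together they cover Holly, Willow, Teak, Maple — every station.
Total annual cost: 9 + 8 = 17.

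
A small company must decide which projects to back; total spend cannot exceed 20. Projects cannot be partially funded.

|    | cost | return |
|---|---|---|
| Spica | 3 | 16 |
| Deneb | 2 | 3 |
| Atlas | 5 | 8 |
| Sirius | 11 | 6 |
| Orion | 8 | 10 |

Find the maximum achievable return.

Allowing fractional choices, the relaxed optimum would be about 38.1, but projects are indivisible.
Spica + Deneb + Atlas + Orion: cost 3 + 2 + 5 + 8 = 18 ≤ 20, return 16 + 3 + 8 + 10 = 37.
Spica + Atlas + Orion: cost 3 + 5 + 8 = 16 ≤ 20, return 16 + 8 + 10 = 34.
Best is Spica, Deneb, Atlas, and Orion with total return 37.

37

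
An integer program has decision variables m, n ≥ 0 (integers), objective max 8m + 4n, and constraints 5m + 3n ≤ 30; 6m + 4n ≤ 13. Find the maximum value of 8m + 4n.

16

The continuous relaxation peaks at (2.17, 0) with value 17.33; rounding to a feasible lattice point costs some objective.
(m,n)=(2,0): 5·2+3·0=10≤30, 6·2+4·0=12≤13, objective 16.
(m,n)=(1,1): 5·1+3·1=8≤30, 6·1+4·1=10≤13, objective 12.
(m,n)=(1,0): 5·1+3·0=5≤30, 6·1+4·0=6≤13, objective 8.
Maximum is 16 at (m,n)=(2,0).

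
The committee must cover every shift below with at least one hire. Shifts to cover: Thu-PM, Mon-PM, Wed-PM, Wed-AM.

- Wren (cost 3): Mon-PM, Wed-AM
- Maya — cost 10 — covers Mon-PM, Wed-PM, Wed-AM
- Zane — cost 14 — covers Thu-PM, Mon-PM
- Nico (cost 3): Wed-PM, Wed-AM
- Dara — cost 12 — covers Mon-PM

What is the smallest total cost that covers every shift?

The greedy cost-per-new-shift heuristic would pick Wren, Nico, and Zane for 20, but a cheaper cover exists.
Choose Zane and Nico: together they cover Thu-PM, Mon-PM, Wed-PM, Wed-AM — every shift.
Total cost: 14 + 3 = 17.
No cover costs less than 17.

17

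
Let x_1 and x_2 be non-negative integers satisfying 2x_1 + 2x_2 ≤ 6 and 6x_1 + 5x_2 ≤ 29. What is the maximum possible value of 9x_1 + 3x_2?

27

(x_1,x_2)=(3,0): 2·3+2·0=6≤6, 6·3+5·0=18≤29, objective 27.
(x_1,x_2)=(2,1): 2·2+2·1=6≤6, 6·2+5·1=17≤29, objective 21.
(x_1,x_2)=(2,0): 2·2+2·0=4≤6, 6·2+5·0=12≤29, objective 18.
The best lattice point is (3,0), giving 27.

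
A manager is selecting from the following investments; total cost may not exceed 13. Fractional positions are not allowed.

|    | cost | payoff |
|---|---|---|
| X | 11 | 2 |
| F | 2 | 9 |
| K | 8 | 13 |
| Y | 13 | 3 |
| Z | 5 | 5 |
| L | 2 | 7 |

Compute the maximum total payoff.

F + K: cost 2 + 8 = 10 ≤ 13, payoff 9 + 13 = 22.
F + K + L: cost 2 + 8 + 2 = 12 ≤ 13, payoff 9 + 13 + 7 = 29.
F + Z + L: cost 2 + 5 + 2 = 9 ≤ 13, payoff 9 + 5 + 7 = 21.
Best is F, K, and L with total payoff 29.

29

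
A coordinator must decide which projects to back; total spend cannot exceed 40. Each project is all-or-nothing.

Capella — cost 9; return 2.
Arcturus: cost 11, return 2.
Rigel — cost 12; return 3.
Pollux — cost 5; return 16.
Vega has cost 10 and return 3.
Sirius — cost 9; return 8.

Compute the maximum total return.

30

Allowing fractional choices, the relaxed optimum would be about 30.9, but projects are indivisible.
Rigel + Pollux + Vega + Sirius: cost 12 + 5 + 10 + 9 = 36 ≤ 40, return 3 + 16 + 3 + 8 = 30.
Capella + Pollux + Vega + Sirius: cost 9 + 5 + 10 + 9 = 33 ≤ 40, return 2 + 16 + 3 + 8 = 29.
Best is Rigel, Pollux, Vega, and Sirius with total return 30.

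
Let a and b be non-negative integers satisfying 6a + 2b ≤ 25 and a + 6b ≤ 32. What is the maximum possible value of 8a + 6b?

The continuous relaxation peaks at (2.53, 4.91) with value 49.71; rounding to a feasible lattice point costs some objective.
(a,b)=(2,5): 6·2+2·5=22≤25, 1·2+6·5=32≤32, objective 46.
(a,b)=(3,3): 6·3+2·3=24≤25, 1·3+6·3=21≤32, objective 42.
(a,b)=(2,4): 6·2+2·4=20≤25, 1·2+6·4=26≤32, objective 40.
Maximum is 46 at (a,b)=(2,5).

46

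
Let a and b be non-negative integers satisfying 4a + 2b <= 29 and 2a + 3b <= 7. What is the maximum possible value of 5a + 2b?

(a,b)=(3,0) is feasible, giving 15.
(a,b)=(2,1) is feasible, giving 12.
Maximum is 15 at (a,b)=(3,0).

15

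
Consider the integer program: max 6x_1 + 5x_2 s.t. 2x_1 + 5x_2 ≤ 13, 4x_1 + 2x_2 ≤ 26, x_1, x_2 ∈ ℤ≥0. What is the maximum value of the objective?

The continuous relaxation peaks at (6.5, 0) with value 39.00; rounding to a feasible lattice point costs some objective.
(x_1,x_2)=(6,0): 2·6+5·0=12≤13, 4·6+2·0=24≤26, objective 36.
(x_1,x_2)=(5,0): 2·5+5·0=10≤13, 4·5+2·0=20≤26, objective 30.
No feasible integer point exceeds 36.

36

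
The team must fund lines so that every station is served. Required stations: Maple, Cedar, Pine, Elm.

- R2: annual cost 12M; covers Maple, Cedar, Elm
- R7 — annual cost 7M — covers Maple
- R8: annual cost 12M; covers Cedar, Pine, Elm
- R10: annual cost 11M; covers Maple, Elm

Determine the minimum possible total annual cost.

This is an integer covering problem.
Choose R7 and R8: together they cover Maple, Cedar, Pine, Elm — every station.
Total annual cost: 7 + 12 = 19.

19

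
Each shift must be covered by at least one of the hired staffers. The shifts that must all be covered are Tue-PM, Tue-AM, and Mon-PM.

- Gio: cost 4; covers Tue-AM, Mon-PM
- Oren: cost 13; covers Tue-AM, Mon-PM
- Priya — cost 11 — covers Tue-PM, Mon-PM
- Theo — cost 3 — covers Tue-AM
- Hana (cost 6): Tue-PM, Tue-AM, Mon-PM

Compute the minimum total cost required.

6

The greedy cost-per-new-shift heuristic would pick Gio and Hana for 10, but a cheaper cover exists.
Hana alone covers Tue-PM, Tue-AM, Mon-PM — every shift.
Total cost: 6.
No cover costs less than 6.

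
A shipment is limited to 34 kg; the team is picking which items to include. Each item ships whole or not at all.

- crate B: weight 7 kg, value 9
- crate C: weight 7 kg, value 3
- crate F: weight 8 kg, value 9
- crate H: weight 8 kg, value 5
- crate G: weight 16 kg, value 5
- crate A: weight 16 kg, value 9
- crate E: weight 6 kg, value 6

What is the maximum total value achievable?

Take crate B, crate F, crate H, and crate E: weight 7 + 8 + 8 + 6 = 29 ≤ 34, value 9 + 9 + 5 + 6 = 29.
No other feasible combination does better.

29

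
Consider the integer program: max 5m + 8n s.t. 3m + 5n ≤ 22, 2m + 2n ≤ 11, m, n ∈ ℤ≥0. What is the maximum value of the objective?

The continuous relaxation peaks at (2.75, 2.75) with value 35.75; rounding to a feasible lattice point costs some objective.
(m,n)=(2,3) is feasible, giving 34.
(m,n)=(3,2) is feasible, giving 31.
Maximum is 34 at (m,n)=(2,3).

34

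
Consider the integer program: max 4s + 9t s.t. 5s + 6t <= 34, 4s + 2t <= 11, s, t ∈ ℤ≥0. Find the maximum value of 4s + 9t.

45

Relaxing integrality, the LP optimum is 49.50 at (s,t) = (0, 5.5), which is not an integer point.
(s,t)=(0,5): 5·0+6·5=30≤34, 4·0+2·5=10≤11, objective 45.
(s,t)=(0,4): 5·0+6·4=24≤34, 4·0+2·4=8≤11, objective 36.
The best lattice point is (0,5), giving 45.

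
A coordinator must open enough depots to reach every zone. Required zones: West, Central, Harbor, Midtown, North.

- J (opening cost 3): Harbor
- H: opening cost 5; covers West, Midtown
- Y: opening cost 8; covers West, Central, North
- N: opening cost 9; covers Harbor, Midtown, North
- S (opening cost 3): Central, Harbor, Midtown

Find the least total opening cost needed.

This is a weighted set-cover instance.
Choose Y and S: together they cover West, Central, Harbor, Midtown, North — every zone.
Total opening cost: 8 + 3 = 11.

11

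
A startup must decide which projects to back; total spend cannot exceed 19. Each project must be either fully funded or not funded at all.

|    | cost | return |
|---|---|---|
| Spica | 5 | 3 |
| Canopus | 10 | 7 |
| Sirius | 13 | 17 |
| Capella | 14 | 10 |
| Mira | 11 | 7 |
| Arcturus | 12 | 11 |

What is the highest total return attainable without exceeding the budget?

20

Take Spica and Sirius: cost 5 + 13 = 18 ≤ 19, return 3 + 17 = 20.
No other feasible combination does better.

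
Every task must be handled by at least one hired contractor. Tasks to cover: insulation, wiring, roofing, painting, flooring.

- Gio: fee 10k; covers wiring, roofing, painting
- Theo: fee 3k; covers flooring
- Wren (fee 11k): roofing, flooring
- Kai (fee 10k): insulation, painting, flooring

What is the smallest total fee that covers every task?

The greedy cost-per-new-task heuristic would pick Theo, Gio, and Kai for 23, but a cheaper cover exists.
Choose Gio and Kai: together they cover insulation, wiring, roofing, painting, flooring — every task.
Total fee: 10 + 10 = 20.
No cover costs less than 20.

20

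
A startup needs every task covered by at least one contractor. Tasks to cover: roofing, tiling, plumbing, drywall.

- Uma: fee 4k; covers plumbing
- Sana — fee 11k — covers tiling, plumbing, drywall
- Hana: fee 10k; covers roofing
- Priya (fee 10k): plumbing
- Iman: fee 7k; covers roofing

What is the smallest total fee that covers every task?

18

This is a weighted set-cover instance.
Choose Sana and Iman: together they cover roofing, tiling, plumbing, drywall — every task.
Total fee: 11 + 7 = 18.
No cover costs less than 18.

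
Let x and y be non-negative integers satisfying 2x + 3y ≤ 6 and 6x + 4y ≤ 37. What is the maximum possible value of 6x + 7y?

(x,y)=(3,0): 2·3+3·0=6≤6, 6·3+4·0=18≤37, objective 18.
(x,y)=(2,0): 2·2+3·0=4≤6, 6·2+4·0=12≤37, objective 12.
Maximum is 18 at (x,y)=(3,0).

18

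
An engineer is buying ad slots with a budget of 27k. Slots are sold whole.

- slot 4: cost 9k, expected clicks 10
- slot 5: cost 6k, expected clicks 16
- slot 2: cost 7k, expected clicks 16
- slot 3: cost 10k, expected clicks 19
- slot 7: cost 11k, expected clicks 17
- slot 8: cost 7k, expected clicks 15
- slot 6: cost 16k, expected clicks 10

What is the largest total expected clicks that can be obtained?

52

Take slot 5, slot 3, and slot 7: cost 6 + 10 + 11 = 27 ≤ 27, expected clicks 16 + 19 + 17 = 52.
No other feasible combination does better.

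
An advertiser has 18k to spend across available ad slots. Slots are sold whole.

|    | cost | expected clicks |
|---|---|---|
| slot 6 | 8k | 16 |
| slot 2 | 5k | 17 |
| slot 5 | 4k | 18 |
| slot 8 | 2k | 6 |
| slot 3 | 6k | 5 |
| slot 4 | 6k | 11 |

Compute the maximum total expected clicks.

Allowing fractional choices, the relaxed optimum would be about 55.0, but ad slots are indivisible.
slot 6 + slot 2 + slot 5: cost 8 + 5 + 4 = 17 ≤ 18, expected clicks 16 + 17 + 18 = 51.
slot 2 + slot 5 + slot 8 + slot 4: cost 5 + 4 + 2 + 6 = 17 ≤ 18, expected clicks 17 + 18 + 6 + 11 = 52.
slot 2 + slot 5 + slot 4: cost 5 + 4 + 6 = 15 ≤ 18, expected clicks 17 + 18 + 11 = 46.
Best is slot 2, slot 5, slot 8, and slot 4 with total expected clicks 52.

52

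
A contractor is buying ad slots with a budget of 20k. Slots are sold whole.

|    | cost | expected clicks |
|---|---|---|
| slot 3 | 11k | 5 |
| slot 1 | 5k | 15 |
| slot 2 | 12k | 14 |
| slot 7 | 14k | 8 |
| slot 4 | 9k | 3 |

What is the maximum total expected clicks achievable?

Take slot 1 and slot 2: cost 5 + 12 = 17 ≤ 20, expected clicks 15 + 14 = 29.
No other feasible combination does better.

29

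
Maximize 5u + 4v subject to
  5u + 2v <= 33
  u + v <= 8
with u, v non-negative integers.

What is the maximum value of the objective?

37

(u,v)=(5,3): 5·5+2·3=31≤33, 1·5+1·3=8≤8, objective 37.
(u,v)=(4,4): 5·4+2·4=28≤33, 1·4+1·4=8≤8, objective 36.
(u,v)=(6,1): 5·6+2·1=32≤33, 1·6+1·1=7≤8, objective 34.
(u,v)=(5,2): 5·5+2·2=29≤33, 1·5+1·2=7≤8, objective 33.
The best lattice point is (5,3), giving 37.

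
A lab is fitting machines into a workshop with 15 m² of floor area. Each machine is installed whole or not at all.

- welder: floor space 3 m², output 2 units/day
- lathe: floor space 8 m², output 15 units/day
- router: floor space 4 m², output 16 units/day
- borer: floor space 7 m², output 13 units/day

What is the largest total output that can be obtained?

This is an integer program with binary decision variables.
lathe + router: floor space 8 + 4 = 12 ≤ 15, output 15 + 16 = 31.
welder + lathe + router: floor space 3 + 8 + 4 = 15 ≤ 15, output 2 + 15 + 16 = 33.
Best is welder, lathe, and router with total output 33.

33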